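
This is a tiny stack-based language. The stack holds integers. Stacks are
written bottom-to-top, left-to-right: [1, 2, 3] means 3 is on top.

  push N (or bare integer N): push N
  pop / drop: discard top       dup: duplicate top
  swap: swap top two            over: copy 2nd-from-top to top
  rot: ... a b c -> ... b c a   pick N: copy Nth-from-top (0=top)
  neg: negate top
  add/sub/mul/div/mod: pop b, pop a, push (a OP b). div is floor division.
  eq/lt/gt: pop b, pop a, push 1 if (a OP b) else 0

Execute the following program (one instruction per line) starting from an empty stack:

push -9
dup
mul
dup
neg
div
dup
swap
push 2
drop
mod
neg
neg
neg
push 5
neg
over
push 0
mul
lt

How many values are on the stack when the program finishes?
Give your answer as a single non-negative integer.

After 'push -9': stack = [-9] (depth 1)
After 'dup': stack = [-9, -9] (depth 2)
After 'mul': stack = [81] (depth 1)
After 'dup': stack = [81, 81] (depth 2)
After 'neg': stack = [81, -81] (depth 2)
After 'div': stack = [-1] (depth 1)
After 'dup': stack = [-1, -1] (depth 2)
After 'swap': stack = [-1, -1] (depth 2)
After 'push 2': stack = [-1, -1, 2] (depth 3)
After 'drop': stack = [-1, -1] (depth 2)
After 'mod': stack = [0] (depth 1)
After 'neg': stack = [0] (depth 1)
After 'neg': stack = [0] (depth 1)
After 'neg': stack = [0] (depth 1)
After 'push 5': stack = [0, 5] (depth 2)
After 'neg': stack = [0, -5] (depth 2)
After 'over': stack = [0, -5, 0] (depth 3)
After 'push 0': stack = [0, -5, 0, 0] (depth 4)
After 'mul': stack = [0, -5, 0] (depth 3)
After 'lt': stack = [0, 1] (depth 2)

Answer: 2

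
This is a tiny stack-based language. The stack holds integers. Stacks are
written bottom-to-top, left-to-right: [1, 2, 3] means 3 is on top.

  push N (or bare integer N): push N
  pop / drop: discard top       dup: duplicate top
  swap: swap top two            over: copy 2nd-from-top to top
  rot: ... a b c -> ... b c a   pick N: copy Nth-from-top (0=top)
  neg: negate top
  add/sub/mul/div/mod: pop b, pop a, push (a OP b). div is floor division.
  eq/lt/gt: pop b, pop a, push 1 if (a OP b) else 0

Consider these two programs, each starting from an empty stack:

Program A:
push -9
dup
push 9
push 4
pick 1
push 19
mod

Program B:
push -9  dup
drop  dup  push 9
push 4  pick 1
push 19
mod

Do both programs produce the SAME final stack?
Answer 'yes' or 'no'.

Program A trace:
  After 'push -9': [-9]
  After 'dup': [-9, -9]
  After 'push 9': [-9, -9, 9]
  After 'push 4': [-9, -9, 9, 4]
  After 'pick 1': [-9, -9, 9, 4, 9]
  After 'push 19': [-9, -9, 9, 4, 9, 19]
  After 'mod': [-9, -9, 9, 4, 9]
Program A final stack: [-9, -9, 9, 4, 9]

Program B trace:
  After 'push -9': [-9]
  After 'dup': [-9, -9]
  After 'drop': [-9]
  After 'dup': [-9, -9]
  After 'push 9': [-9, -9, 9]
  After 'push 4': [-9, -9, 9, 4]
  After 'pick 1': [-9, -9, 9, 4, 9]
  After 'push 19': [-9, -9, 9, 4, 9, 19]
  After 'mod': [-9, -9, 9, 4, 9]
Program B final stack: [-9, -9, 9, 4, 9]
Same: yes

Answer: yes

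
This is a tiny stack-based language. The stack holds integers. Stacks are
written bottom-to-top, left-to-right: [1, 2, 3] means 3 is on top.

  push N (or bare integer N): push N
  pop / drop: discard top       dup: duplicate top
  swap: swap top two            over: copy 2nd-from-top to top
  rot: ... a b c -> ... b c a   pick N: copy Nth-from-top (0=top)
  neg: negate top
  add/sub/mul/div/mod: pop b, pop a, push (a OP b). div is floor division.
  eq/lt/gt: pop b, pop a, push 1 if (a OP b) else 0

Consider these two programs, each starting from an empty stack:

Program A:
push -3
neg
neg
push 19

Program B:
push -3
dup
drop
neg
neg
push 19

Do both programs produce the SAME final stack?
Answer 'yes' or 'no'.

Answer: yes

Derivation:
Program A trace:
  After 'push -3': [-3]
  After 'neg': [3]
  After 'neg': [-3]
  After 'push 19': [-3, 19]
Program A final stack: [-3, 19]

Program B trace:
  After 'push -3': [-3]
  After 'dup': [-3, -3]
  After 'drop': [-3]
  After 'neg': [3]
  After 'neg': [-3]
  After 'push 19': [-3, 19]
Program B final stack: [-3, 19]
Same: yes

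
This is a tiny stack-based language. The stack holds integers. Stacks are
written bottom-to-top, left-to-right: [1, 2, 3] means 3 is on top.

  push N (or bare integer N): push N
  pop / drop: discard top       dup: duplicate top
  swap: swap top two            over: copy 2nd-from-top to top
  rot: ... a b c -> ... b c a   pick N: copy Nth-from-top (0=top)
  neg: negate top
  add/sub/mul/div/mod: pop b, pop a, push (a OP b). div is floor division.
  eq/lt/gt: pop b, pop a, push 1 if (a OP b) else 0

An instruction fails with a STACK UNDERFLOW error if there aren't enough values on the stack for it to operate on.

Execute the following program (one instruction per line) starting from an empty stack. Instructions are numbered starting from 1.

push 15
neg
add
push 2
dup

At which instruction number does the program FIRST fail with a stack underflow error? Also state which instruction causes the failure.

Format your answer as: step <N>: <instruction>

Step 1 ('push 15'): stack = [15], depth = 1
Step 2 ('neg'): stack = [-15], depth = 1
Step 3 ('add'): needs 2 value(s) but depth is 1 — STACK UNDERFLOW

Answer: step 3: add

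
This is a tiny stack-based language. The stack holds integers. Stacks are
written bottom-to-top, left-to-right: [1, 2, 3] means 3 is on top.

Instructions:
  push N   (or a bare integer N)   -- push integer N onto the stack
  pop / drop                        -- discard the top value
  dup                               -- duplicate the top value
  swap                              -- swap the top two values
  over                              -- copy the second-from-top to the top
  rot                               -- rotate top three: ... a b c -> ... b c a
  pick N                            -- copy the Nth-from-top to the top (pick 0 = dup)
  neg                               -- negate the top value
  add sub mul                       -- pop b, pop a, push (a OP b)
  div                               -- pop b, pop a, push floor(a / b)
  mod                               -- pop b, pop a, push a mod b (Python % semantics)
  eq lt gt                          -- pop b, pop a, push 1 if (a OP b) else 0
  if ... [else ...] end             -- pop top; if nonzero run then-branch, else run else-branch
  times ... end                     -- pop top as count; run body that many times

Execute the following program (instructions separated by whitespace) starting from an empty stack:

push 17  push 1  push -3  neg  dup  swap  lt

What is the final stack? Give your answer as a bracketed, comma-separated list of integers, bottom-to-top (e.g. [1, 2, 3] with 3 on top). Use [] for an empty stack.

Answer: [17, 1, 0]

Derivation:
After 'push 17': [17]
After 'push 1': [17, 1]
After 'push -3': [17, 1, -3]
After 'neg': [17, 1, 3]
After 'dup': [17, 1, 3, 3]
After 'swap': [17, 1, 3, 3]
After 'lt': [17, 1, 0]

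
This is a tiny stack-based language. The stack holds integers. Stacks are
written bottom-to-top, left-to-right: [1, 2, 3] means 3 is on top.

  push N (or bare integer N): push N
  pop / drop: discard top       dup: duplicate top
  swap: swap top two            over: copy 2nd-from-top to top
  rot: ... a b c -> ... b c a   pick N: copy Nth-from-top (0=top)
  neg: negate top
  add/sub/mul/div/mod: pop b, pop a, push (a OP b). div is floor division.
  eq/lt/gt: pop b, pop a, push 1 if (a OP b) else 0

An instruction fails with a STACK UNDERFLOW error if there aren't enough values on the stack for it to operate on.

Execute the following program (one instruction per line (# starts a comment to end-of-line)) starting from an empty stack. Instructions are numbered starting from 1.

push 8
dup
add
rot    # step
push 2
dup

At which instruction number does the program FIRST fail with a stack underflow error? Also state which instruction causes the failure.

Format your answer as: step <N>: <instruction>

Answer: step 4: rot

Derivation:
Step 1 ('push 8'): stack = [8], depth = 1
Step 2 ('dup'): stack = [8, 8], depth = 2
Step 3 ('add'): stack = [16], depth = 1
Step 4 ('rot'): needs 3 value(s) but depth is 1 — STACK UNDERFLOW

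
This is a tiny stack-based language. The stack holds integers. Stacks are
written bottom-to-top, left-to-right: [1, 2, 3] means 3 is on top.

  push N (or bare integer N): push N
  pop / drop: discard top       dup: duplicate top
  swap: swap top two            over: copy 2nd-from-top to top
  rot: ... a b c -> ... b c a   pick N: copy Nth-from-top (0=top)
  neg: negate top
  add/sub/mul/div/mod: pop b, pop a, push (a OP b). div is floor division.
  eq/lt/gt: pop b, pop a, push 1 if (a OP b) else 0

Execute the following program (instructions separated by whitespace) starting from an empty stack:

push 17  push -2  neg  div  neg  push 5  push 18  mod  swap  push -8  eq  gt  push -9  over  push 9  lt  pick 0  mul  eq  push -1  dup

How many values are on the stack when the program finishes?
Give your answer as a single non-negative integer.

Answer: 4

Derivation:
After 'push 17': stack = [17] (depth 1)
After 'push -2': stack = [17, -2] (depth 2)
After 'neg': stack = [17, 2] (depth 2)
After 'div': stack = [8] (depth 1)
After 'neg': stack = [-8] (depth 1)
After 'push 5': stack = [-8, 5] (depth 2)
After 'push 18': stack = [-8, 5, 18] (depth 3)
After 'mod': stack = [-8, 5] (depth 2)
After 'swap': stack = [5, -8] (depth 2)
After 'push -8': stack = [5, -8, -8] (depth 3)
  ...
After 'gt': stack = [1] (depth 1)
After 'push -9': stack = [1, -9] (depth 2)
After 'over': stack = [1, -9, 1] (depth 3)
After 'push 9': stack = [1, -9, 1, 9] (depth 4)
After 'lt': stack = [1, -9, 1] (depth 3)
After 'pick 0': stack = [1, -9, 1, 1] (depth 4)
After 'mul': stack = [1, -9, 1] (depth 3)
After 'eq': stack = [1, 0] (depth 2)
After 'push -1': stack = [1, 0, -1] (depth 3)
After 'dup': stack = [1, 0, -1, -1] (depth 4)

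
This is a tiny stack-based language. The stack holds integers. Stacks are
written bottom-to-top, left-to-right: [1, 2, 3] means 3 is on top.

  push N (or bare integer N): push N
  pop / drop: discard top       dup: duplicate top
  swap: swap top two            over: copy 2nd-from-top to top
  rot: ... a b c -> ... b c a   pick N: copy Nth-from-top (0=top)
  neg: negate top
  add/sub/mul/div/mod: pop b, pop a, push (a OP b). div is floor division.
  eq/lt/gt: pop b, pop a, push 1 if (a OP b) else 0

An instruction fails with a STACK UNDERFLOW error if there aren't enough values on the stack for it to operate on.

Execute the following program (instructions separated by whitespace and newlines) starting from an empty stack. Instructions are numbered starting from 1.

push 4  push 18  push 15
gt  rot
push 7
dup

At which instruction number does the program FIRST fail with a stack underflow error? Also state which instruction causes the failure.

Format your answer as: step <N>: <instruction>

Answer: step 5: rot

Derivation:
Step 1 ('push 4'): stack = [4], depth = 1
Step 2 ('push 18'): stack = [4, 18], depth = 2
Step 3 ('push 15'): stack = [4, 18, 15], depth = 3
Step 4 ('gt'): stack = [4, 1], depth = 2
Step 5 ('rot'): needs 3 value(s) but depth is 2 — STACK UNDERFLOW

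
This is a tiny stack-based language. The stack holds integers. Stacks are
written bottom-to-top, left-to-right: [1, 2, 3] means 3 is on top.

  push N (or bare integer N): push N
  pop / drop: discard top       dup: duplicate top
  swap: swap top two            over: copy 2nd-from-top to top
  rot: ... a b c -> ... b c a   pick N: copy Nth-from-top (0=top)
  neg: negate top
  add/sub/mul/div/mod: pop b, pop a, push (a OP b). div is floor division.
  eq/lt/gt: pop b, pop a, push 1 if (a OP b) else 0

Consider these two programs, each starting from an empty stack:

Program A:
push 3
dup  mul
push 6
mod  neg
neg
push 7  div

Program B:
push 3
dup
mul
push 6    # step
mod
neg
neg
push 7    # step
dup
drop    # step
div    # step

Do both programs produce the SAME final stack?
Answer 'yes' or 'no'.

Answer: yes

Derivation:
Program A trace:
  After 'push 3': [3]
  After 'dup': [3, 3]
  After 'mul': [9]
  After 'push 6': [9, 6]
  After 'mod': [3]
  After 'neg': [-3]
  After 'neg': [3]
  After 'push 7': [3, 7]
  After 'div': [0]
Program A final stack: [0]

Program B trace:
  After 'push 3': [3]
  After 'dup': [3, 3]
  After 'mul': [9]
  After 'push 6': [9, 6]
  After 'mod': [3]
  After 'neg': [-3]
  After 'neg': [3]
  After 'push 7': [3, 7]
  After 'dup': [3, 7, 7]
  After 'drop': [3, 7]
  After 'div': [0]
Program B final stack: [0]
Same: yes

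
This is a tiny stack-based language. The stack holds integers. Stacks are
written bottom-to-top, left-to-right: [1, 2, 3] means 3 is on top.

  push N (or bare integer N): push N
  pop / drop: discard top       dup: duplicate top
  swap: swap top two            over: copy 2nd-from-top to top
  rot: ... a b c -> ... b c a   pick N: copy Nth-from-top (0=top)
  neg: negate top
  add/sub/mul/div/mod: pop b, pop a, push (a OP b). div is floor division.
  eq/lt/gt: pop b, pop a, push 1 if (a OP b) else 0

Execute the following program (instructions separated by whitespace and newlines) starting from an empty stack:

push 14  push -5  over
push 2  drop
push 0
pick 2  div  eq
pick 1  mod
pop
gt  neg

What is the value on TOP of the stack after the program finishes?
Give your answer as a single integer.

Answer: -1

Derivation:
After 'push 14': [14]
After 'push -5': [14, -5]
After 'over': [14, -5, 14]
After 'push 2': [14, -5, 14, 2]
After 'drop': [14, -5, 14]
After 'push 0': [14, -5, 14, 0]
After 'pick 2': [14, -5, 14, 0, -5]
After 'div': [14, -5, 14, 0]
After 'eq': [14, -5, 0]
After 'pick 1': [14, -5, 0, -5]
After 'mod': [14, -5, 0]
After 'pop': [14, -5]
After 'gt': [1]
After 'neg': [-1]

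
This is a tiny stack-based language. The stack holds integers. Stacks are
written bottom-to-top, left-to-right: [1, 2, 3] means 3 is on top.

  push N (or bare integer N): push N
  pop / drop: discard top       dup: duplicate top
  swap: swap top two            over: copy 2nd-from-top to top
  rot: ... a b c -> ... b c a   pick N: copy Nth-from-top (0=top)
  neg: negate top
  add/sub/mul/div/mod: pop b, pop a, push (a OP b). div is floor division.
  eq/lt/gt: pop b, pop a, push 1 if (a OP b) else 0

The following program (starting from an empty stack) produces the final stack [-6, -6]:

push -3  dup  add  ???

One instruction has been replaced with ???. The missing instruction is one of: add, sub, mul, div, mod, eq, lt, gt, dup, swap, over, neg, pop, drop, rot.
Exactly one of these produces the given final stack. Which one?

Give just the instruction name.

Answer: dup

Derivation:
Stack before ???: [-6]
Stack after ???:  [-6, -6]
The instruction that transforms [-6] -> [-6, -6] is: dup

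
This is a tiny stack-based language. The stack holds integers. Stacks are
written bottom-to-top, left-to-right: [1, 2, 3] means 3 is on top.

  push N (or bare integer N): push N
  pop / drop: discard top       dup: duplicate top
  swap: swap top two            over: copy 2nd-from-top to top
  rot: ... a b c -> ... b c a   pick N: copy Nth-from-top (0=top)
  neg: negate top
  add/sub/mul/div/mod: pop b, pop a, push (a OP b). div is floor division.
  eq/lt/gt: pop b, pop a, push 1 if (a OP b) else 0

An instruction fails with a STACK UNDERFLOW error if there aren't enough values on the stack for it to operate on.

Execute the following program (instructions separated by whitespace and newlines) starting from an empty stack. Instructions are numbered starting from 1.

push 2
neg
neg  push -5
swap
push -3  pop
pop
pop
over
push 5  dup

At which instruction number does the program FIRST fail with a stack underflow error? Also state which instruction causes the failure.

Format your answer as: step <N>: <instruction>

Step 1 ('push 2'): stack = [2], depth = 1
Step 2 ('neg'): stack = [-2], depth = 1
Step 3 ('neg'): stack = [2], depth = 1
Step 4 ('push -5'): stack = [2, -5], depth = 2
Step 5 ('swap'): stack = [-5, 2], depth = 2
Step 6 ('push -3'): stack = [-5, 2, -3], depth = 3
Step 7 ('pop'): stack = [-5, 2], depth = 2
Step 8 ('pop'): stack = [-5], depth = 1
Step 9 ('pop'): stack = [], depth = 0
Step 10 ('over'): needs 2 value(s) but depth is 0 — STACK UNDERFLOW

Answer: step 10: over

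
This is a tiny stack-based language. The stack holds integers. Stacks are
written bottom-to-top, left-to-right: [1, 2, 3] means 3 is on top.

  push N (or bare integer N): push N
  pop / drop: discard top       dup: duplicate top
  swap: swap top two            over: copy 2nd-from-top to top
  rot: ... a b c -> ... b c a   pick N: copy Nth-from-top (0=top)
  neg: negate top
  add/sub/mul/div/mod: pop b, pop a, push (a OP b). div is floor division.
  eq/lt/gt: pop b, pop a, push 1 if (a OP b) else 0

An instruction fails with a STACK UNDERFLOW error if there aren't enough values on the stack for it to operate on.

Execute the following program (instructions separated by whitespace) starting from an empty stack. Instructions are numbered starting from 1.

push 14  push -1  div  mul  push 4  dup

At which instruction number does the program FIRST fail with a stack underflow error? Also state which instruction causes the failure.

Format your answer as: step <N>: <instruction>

Step 1 ('push 14'): stack = [14], depth = 1
Step 2 ('push -1'): stack = [14, -1], depth = 2
Step 3 ('div'): stack = [-14], depth = 1
Step 4 ('mul'): needs 2 value(s) but depth is 1 — STACK UNDERFLOW

Answer: step 4: mul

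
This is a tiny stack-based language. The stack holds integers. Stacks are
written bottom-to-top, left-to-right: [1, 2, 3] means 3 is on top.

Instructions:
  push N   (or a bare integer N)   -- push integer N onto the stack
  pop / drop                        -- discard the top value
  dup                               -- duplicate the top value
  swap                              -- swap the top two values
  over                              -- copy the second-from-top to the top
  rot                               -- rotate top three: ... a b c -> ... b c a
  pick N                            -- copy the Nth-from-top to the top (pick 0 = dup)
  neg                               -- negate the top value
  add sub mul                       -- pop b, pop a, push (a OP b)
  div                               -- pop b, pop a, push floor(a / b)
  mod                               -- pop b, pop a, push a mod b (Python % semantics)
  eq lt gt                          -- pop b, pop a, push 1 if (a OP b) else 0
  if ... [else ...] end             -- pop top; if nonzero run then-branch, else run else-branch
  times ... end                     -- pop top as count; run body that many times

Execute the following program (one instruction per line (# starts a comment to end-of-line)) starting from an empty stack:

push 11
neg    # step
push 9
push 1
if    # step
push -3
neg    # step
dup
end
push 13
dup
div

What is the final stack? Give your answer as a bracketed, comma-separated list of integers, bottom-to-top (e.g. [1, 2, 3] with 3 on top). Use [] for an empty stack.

Answer: [-11, 9, 3, 3, 1]

Derivation:
After 'push 11': [11]
After 'neg': [-11]
After 'push 9': [-11, 9]
After 'push 1': [-11, 9, 1]
After 'if': [-11, 9]
After 'push -3': [-11, 9, -3]
After 'neg': [-11, 9, 3]
After 'dup': [-11, 9, 3, 3]
After 'push 13': [-11, 9, 3, 3, 13]
After 'dup': [-11, 9, 3, 3, 13, 13]
After 'div': [-11, 9, 3, 3, 1]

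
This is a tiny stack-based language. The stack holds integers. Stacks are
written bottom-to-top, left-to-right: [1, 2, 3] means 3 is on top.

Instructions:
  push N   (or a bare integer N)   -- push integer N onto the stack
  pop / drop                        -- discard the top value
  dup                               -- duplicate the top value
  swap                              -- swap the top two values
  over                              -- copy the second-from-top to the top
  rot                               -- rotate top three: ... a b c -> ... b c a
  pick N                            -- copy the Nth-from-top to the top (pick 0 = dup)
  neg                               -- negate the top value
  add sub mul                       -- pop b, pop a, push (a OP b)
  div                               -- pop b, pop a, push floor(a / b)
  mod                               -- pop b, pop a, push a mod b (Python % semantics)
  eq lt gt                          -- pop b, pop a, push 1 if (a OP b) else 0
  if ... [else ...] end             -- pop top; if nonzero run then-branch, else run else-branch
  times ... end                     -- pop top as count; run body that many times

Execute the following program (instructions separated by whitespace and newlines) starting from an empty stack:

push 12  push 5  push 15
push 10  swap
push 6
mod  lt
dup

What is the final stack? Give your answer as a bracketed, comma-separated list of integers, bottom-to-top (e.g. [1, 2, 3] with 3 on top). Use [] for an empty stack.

Answer: [12, 5, 0, 0]

Derivation:
After 'push 12': [12]
After 'push 5': [12, 5]
After 'push 15': [12, 5, 15]
After 'push 10': [12, 5, 15, 10]
After 'swap': [12, 5, 10, 15]
After 'push 6': [12, 5, 10, 15, 6]
After 'mod': [12, 5, 10, 3]
After 'lt': [12, 5, 0]
After 'dup': [12, 5, 0, 0]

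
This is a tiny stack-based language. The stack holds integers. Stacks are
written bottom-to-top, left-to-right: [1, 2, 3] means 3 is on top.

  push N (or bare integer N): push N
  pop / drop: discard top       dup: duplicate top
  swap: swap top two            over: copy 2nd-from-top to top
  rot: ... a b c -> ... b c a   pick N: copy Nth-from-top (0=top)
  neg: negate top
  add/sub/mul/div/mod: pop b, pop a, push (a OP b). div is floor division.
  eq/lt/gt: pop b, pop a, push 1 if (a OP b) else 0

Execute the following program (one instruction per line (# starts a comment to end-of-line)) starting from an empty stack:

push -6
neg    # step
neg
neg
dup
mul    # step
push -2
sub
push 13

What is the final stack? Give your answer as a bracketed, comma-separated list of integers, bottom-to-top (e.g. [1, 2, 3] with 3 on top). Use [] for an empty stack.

After 'push -6': [-6]
After 'neg': [6]
After 'neg': [-6]
After 'neg': [6]
After 'dup': [6, 6]
After 'mul': [36]
After 'push -2': [36, -2]
After 'sub': [38]
After 'push 13': [38, 13]

Answer: [38, 13]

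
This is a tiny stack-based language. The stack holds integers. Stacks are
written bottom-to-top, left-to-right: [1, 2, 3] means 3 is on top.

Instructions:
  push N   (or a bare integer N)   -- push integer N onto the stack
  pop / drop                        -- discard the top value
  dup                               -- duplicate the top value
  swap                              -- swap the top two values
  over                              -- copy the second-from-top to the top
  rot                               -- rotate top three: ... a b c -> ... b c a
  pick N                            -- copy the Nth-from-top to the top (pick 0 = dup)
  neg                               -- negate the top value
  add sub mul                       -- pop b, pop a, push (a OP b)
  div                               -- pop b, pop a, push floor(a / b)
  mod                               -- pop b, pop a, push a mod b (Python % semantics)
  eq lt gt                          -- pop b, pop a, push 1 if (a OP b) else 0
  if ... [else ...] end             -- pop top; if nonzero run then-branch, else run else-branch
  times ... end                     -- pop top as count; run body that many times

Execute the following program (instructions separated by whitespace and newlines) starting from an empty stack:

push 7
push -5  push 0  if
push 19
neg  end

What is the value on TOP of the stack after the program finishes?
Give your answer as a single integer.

After 'push 7': [7]
After 'push -5': [7, -5]
After 'push 0': [7, -5, 0]
After 'if': [7, -5]

Answer: -5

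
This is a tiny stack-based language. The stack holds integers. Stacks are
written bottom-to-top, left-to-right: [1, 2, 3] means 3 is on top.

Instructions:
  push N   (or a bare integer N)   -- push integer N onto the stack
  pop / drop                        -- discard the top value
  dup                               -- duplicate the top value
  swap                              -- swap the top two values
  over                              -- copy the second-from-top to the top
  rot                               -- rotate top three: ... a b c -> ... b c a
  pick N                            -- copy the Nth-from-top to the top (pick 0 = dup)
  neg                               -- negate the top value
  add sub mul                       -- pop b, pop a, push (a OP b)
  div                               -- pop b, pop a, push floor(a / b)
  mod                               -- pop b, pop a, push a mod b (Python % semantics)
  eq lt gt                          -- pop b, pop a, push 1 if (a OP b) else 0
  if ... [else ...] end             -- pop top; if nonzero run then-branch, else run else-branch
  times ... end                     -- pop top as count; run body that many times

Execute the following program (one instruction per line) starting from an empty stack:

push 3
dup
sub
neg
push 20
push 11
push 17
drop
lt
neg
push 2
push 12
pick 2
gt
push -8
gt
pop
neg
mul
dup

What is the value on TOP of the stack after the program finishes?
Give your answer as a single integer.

After 'push 3': [3]
After 'dup': [3, 3]
After 'sub': [0]
After 'neg': [0]
After 'push 20': [0, 20]
After 'push 11': [0, 20, 11]
After 'push 17': [0, 20, 11, 17]
After 'drop': [0, 20, 11]
After 'lt': [0, 0]
After 'neg': [0, 0]
After 'push 2': [0, 0, 2]
After 'push 12': [0, 0, 2, 12]
After 'pick 2': [0, 0, 2, 12, 0]
After 'gt': [0, 0, 2, 1]
After 'push -8': [0, 0, 2, 1, -8]
After 'gt': [0, 0, 2, 1]
After 'pop': [0, 0, 2]
After 'neg': [0, 0, -2]
After 'mul': [0, 0]
After 'dup': [0, 0, 0]

Answer: 0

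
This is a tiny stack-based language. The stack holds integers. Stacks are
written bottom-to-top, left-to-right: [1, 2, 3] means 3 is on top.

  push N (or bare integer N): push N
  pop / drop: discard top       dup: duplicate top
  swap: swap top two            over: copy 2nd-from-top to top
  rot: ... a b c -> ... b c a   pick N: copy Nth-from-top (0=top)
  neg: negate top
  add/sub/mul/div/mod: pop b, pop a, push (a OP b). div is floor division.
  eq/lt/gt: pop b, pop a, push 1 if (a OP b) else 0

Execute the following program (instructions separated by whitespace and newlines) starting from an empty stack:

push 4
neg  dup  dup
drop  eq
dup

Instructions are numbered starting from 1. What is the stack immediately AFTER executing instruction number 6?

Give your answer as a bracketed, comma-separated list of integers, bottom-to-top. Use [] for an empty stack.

Step 1 ('push 4'): [4]
Step 2 ('neg'): [-4]
Step 3 ('dup'): [-4, -4]
Step 4 ('dup'): [-4, -4, -4]
Step 5 ('drop'): [-4, -4]
Step 6 ('eq'): [1]

Answer: [1]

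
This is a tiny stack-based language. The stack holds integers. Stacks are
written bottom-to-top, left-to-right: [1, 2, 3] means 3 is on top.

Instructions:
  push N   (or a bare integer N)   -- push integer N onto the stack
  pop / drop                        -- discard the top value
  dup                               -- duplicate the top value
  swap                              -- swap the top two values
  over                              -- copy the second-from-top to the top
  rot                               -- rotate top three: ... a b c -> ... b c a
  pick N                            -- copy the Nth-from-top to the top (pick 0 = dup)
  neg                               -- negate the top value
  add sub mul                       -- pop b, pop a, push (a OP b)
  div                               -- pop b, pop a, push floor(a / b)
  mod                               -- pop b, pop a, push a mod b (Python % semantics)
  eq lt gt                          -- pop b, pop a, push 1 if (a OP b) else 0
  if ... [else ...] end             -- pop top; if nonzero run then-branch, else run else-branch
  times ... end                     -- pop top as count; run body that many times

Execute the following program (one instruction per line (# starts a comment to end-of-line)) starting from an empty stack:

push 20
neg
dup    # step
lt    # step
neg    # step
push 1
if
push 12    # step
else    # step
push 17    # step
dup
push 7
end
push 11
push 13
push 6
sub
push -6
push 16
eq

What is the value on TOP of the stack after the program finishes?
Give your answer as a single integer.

After 'push 20': [20]
After 'neg': [-20]
After 'dup': [-20, -20]
After 'lt': [0]
After 'neg': [0]
After 'push 1': [0, 1]
After 'if': [0]
After 'push 12': [0, 12]
After 'push 11': [0, 12, 11]
After 'push 13': [0, 12, 11, 13]
After 'push 6': [0, 12, 11, 13, 6]
After 'sub': [0, 12, 11, 7]
After 'push -6': [0, 12, 11, 7, -6]
After 'push 16': [0, 12, 11, 7, -6, 16]
After 'eq': [0, 12, 11, 7, 0]

Answer: 0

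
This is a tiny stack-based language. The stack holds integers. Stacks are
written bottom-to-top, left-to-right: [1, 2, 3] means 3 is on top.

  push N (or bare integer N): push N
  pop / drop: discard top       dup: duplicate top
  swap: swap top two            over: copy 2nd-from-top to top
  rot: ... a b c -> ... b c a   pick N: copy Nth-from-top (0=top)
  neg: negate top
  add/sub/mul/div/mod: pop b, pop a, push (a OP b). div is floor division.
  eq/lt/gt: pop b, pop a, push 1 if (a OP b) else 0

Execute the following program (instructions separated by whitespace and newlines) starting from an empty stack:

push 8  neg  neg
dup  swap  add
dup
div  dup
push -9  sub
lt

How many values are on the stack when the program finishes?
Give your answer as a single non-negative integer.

Answer: 1

Derivation:
After 'push 8': stack = [8] (depth 1)
After 'neg': stack = [-8] (depth 1)
After 'neg': stack = [8] (depth 1)
After 'dup': stack = [8, 8] (depth 2)
After 'swap': stack = [8, 8] (depth 2)
After 'add': stack = [16] (depth 1)
After 'dup': stack = [16, 16] (depth 2)
After 'div': stack = [1] (depth 1)
After 'dup': stack = [1, 1] (depth 2)
After 'push -9': stack = [1, 1, -9] (depth 3)
After 'sub': stack = [1, 10] (depth 2)
After 'lt': stack = [1] (depth 1)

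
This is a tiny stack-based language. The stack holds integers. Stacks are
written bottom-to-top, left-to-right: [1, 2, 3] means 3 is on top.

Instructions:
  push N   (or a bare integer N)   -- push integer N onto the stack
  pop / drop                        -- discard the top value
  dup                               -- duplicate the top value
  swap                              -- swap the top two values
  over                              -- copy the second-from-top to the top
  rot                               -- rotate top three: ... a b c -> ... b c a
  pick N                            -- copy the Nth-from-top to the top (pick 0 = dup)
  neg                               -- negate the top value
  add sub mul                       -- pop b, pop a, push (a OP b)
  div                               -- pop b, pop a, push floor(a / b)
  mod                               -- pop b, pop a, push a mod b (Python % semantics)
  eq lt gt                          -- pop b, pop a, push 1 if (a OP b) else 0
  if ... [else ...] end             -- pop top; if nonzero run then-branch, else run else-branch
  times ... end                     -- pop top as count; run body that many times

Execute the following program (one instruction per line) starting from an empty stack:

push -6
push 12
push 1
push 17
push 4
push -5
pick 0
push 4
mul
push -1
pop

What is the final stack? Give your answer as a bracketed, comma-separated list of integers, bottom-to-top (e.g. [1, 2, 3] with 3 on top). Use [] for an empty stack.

After 'push -6': [-6]
After 'push 12': [-6, 12]
After 'push 1': [-6, 12, 1]
After 'push 17': [-6, 12, 1, 17]
After 'push 4': [-6, 12, 1, 17, 4]
After 'push -5': [-6, 12, 1, 17, 4, -5]
After 'pick 0': [-6, 12, 1, 17, 4, -5, -5]
After 'push 4': [-6, 12, 1, 17, 4, -5, -5, 4]
After 'mul': [-6, 12, 1, 17, 4, -5, -20]
After 'push -1': [-6, 12, 1, 17, 4, -5, -20, -1]
After 'pop': [-6, 12, 1, 17, 4, -5, -20]

Answer: [-6, 12, 1, 17, 4, -5, -20]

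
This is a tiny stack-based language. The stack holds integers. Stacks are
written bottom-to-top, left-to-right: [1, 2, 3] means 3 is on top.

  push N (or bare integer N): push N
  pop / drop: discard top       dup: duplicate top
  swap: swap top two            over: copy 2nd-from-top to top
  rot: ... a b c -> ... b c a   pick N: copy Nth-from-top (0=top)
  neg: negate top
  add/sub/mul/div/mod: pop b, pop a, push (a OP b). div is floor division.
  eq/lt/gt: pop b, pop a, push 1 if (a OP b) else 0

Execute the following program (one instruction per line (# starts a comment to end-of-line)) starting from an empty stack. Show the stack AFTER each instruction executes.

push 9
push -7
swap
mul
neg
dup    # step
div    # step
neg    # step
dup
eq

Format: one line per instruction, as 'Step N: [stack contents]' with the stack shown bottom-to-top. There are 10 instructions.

Step 1: [9]
Step 2: [9, -7]
Step 3: [-7, 9]
Step 4: [-63]
Step 5: [63]
Step 6: [63, 63]
Step 7: [1]
Step 8: [-1]
Step 9: [-1, -1]
Step 10: [1]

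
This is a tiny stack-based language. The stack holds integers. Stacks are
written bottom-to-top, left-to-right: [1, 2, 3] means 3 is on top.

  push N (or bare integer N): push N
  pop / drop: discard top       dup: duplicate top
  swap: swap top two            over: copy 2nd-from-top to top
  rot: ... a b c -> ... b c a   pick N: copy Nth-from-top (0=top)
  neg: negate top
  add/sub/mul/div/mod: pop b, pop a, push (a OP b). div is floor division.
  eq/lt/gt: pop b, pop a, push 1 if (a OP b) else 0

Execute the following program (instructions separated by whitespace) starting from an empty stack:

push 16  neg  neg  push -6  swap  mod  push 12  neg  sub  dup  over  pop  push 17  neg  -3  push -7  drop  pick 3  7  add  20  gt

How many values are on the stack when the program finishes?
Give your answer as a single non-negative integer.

Answer: 5

Derivation:
After 'push 16': stack = [16] (depth 1)
After 'neg': stack = [-16] (depth 1)
After 'neg': stack = [16] (depth 1)
After 'push -6': stack = [16, -6] (depth 2)
After 'swap': stack = [-6, 16] (depth 2)
After 'mod': stack = [10] (depth 1)
After 'push 12': stack = [10, 12] (depth 2)
After 'neg': stack = [10, -12] (depth 2)
After 'sub': stack = [22] (depth 1)
After 'dup': stack = [22, 22] (depth 2)
  ...
After 'push 17': stack = [22, 22, 17] (depth 3)
After 'neg': stack = [22, 22, -17] (depth 3)
After 'push -3': stack = [22, 22, -17, -3] (depth 4)
After 'push -7': stack = [22, 22, -17, -3, -7] (depth 5)
After 'drop': stack = [22, 22, -17, -3] (depth 4)
After 'pick 3': stack = [22, 22, -17, -3, 22] (depth 5)
After 'push 7': stack = [22, 22, -17, -3, 22, 7] (depth 6)
After 'add': stack = [22, 22, -17, -3, 29] (depth 5)
After 'push 20': stack = [22, 22, -17, -3, 29, 20] (depth 6)
After 'gt': stack = [22, 22, -17, -3, 1] (depth 5)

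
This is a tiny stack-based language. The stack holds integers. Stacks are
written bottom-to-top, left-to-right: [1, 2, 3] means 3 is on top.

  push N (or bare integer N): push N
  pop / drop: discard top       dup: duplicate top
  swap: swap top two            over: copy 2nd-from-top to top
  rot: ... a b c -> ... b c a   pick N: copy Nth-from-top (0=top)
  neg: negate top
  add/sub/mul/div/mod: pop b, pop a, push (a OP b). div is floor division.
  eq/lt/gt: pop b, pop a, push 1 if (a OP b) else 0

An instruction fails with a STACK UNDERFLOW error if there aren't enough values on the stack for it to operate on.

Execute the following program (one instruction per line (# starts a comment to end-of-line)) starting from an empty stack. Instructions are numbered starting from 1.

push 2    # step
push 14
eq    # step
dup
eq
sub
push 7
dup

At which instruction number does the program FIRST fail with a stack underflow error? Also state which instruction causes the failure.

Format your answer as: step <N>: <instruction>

Answer: step 6: sub

Derivation:
Step 1 ('push 2'): stack = [2], depth = 1
Step 2 ('push 14'): stack = [2, 14], depth = 2
Step 3 ('eq'): stack = [0], depth = 1
Step 4 ('dup'): stack = [0, 0], depth = 2
Step 5 ('eq'): stack = [1], depth = 1
Step 6 ('sub'): needs 2 value(s) but depth is 1 — STACK UNDERFLOW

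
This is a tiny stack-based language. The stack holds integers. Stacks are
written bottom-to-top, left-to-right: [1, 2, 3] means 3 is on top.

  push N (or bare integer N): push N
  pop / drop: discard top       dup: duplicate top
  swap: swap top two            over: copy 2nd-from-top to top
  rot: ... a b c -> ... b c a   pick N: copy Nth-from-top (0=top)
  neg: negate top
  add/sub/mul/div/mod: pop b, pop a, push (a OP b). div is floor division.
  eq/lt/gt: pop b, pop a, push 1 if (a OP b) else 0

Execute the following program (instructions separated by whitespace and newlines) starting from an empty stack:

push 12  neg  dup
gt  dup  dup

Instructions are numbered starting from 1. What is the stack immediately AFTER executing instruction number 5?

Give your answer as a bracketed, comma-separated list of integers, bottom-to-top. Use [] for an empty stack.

Step 1 ('push 12'): [12]
Step 2 ('neg'): [-12]
Step 3 ('dup'): [-12, -12]
Step 4 ('gt'): [0]
Step 5 ('dup'): [0, 0]

Answer: [0, 0]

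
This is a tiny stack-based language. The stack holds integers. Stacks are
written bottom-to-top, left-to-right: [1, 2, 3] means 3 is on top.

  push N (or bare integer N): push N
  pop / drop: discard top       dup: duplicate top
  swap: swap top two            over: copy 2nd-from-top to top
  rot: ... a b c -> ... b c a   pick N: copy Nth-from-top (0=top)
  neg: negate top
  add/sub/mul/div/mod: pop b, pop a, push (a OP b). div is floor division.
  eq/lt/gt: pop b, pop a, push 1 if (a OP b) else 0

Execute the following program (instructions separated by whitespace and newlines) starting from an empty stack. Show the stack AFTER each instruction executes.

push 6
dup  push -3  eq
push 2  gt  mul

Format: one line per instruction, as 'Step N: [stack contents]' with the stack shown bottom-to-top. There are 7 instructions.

Step 1: [6]
Step 2: [6, 6]
Step 3: [6, 6, -3]
Step 4: [6, 0]
Step 5: [6, 0, 2]
Step 6: [6, 0]
Step 7: [0]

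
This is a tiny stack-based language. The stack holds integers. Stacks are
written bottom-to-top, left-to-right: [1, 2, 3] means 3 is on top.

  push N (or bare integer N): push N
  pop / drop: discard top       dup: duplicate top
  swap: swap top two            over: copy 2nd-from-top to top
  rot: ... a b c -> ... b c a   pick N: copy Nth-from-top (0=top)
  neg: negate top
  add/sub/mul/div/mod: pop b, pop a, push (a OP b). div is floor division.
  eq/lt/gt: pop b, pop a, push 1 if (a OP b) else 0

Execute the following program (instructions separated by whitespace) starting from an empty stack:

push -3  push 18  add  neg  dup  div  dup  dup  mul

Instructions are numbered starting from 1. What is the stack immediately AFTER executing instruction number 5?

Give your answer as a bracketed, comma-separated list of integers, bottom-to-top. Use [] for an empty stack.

Step 1 ('push -3'): [-3]
Step 2 ('push 18'): [-3, 18]
Step 3 ('add'): [15]
Step 4 ('neg'): [-15]
Step 5 ('dup'): [-15, -15]

Answer: [-15, -15]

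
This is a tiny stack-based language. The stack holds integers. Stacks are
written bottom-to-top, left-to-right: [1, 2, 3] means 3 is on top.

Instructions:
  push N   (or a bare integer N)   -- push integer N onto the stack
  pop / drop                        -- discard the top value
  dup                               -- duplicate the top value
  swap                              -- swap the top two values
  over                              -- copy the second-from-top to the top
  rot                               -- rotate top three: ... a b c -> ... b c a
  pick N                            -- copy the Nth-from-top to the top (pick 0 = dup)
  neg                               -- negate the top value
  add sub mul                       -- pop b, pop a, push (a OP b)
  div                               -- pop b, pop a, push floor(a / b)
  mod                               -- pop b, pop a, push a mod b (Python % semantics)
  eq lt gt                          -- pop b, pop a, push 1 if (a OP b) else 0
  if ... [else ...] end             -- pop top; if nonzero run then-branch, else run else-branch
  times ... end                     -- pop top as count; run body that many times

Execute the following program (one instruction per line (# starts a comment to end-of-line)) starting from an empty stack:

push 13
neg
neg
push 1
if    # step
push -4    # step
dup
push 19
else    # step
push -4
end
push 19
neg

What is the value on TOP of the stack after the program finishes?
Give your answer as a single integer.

After 'push 13': [13]
After 'neg': [-13]
After 'neg': [13]
After 'push 1': [13, 1]
After 'if': [13]
After 'push -4': [13, -4]
After 'dup': [13, -4, -4]
After 'push 19': [13, -4, -4, 19]
After 'push 19': [13, -4, -4, 19, 19]
After 'neg': [13, -4, -4, 19, -19]

Answer: -19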